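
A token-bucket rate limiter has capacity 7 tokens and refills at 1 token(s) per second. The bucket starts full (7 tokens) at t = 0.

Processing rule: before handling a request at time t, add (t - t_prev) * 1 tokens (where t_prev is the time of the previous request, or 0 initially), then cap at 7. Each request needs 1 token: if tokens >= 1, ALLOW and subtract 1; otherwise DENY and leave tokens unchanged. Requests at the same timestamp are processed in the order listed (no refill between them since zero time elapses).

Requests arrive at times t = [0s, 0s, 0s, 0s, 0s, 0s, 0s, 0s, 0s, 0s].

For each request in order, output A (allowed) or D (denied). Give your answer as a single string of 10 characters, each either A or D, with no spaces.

Answer: AAAAAAADDD

Derivation:
Simulating step by step:
  req#1 t=0s: ALLOW
  req#2 t=0s: ALLOW
  req#3 t=0s: ALLOW
  req#4 t=0s: ALLOW
  req#5 t=0s: ALLOW
  req#6 t=0s: ALLOW
  req#7 t=0s: ALLOW
  req#8 t=0s: DENY
  req#9 t=0s: DENY
  req#10 t=0s: DENY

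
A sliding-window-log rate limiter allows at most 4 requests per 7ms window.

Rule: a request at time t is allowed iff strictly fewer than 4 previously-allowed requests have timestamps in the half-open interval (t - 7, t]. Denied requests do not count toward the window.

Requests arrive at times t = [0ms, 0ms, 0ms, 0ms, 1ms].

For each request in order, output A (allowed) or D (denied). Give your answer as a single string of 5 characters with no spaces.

Answer: AAAAD

Derivation:
Tracking allowed requests in the window:
  req#1 t=0ms: ALLOW
  req#2 t=0ms: ALLOW
  req#3 t=0ms: ALLOW
  req#4 t=0ms: ALLOW
  req#5 t=1ms: DENY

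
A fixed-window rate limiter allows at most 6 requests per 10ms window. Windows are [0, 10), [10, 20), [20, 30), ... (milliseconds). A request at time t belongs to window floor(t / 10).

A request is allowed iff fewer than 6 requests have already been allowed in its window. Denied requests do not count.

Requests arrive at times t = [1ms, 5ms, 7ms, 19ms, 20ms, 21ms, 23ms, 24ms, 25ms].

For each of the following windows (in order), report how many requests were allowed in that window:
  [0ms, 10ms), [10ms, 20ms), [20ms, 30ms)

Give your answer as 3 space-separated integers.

Answer: 3 1 5

Derivation:
Processing requests:
  req#1 t=1ms (window 0): ALLOW
  req#2 t=5ms (window 0): ALLOW
  req#3 t=7ms (window 0): ALLOW
  req#4 t=19ms (window 1): ALLOW
  req#5 t=20ms (window 2): ALLOW
  req#6 t=21ms (window 2): ALLOW
  req#7 t=23ms (window 2): ALLOW
  req#8 t=24ms (window 2): ALLOW
  req#9 t=25ms (window 2): ALLOW

Allowed counts by window: 3 1 5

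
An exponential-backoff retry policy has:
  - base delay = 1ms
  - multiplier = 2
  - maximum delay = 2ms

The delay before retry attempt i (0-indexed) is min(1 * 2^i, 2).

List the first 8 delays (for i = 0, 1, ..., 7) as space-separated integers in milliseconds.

Computing each delay:
  i=0: min(1*2^0, 2) = 1
  i=1: min(1*2^1, 2) = 2
  i=2: min(1*2^2, 2) = 2
  i=3: min(1*2^3, 2) = 2
  i=4: min(1*2^4, 2) = 2
  i=5: min(1*2^5, 2) = 2
  i=6: min(1*2^6, 2) = 2
  i=7: min(1*2^7, 2) = 2

Answer: 1 2 2 2 2 2 2 2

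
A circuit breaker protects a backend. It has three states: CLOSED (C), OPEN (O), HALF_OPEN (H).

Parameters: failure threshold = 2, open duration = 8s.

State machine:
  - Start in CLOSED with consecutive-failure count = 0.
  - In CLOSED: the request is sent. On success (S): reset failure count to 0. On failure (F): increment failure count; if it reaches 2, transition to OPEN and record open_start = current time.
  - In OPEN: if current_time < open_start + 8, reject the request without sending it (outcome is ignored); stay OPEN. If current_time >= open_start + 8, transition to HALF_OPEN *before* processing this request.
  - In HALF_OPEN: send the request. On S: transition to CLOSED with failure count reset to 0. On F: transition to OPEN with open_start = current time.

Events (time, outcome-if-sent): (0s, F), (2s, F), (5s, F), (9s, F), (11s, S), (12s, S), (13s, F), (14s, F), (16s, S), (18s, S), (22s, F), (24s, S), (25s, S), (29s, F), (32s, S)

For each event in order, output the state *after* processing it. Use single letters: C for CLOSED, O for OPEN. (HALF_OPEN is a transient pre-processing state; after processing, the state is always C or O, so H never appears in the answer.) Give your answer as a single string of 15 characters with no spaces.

State after each event:
  event#1 t=0s outcome=F: state=CLOSED
  event#2 t=2s outcome=F: state=OPEN
  event#3 t=5s outcome=F: state=OPEN
  event#4 t=9s outcome=F: state=OPEN
  event#5 t=11s outcome=S: state=CLOSED
  event#6 t=12s outcome=S: state=CLOSED
  event#7 t=13s outcome=F: state=CLOSED
  event#8 t=14s outcome=F: state=OPEN
  event#9 t=16s outcome=S: state=OPEN
  event#10 t=18s outcome=S: state=OPEN
  event#11 t=22s outcome=F: state=OPEN
  event#12 t=24s outcome=S: state=OPEN
  event#13 t=25s outcome=S: state=OPEN
  event#14 t=29s outcome=F: state=OPEN
  event#15 t=32s outcome=S: state=CLOSED

Answer: COOOCCCOOOOOOOC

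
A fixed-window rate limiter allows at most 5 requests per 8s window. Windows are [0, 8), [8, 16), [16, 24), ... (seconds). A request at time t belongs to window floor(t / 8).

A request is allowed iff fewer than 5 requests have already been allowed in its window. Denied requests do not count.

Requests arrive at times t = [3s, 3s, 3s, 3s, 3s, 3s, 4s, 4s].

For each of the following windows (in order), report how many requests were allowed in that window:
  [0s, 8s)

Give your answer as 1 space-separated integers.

Processing requests:
  req#1 t=3s (window 0): ALLOW
  req#2 t=3s (window 0): ALLOW
  req#3 t=3s (window 0): ALLOW
  req#4 t=3s (window 0): ALLOW
  req#5 t=3s (window 0): ALLOW
  req#6 t=3s (window 0): DENY
  req#7 t=4s (window 0): DENY
  req#8 t=4s (window 0): DENY

Allowed counts by window: 5

Answer: 5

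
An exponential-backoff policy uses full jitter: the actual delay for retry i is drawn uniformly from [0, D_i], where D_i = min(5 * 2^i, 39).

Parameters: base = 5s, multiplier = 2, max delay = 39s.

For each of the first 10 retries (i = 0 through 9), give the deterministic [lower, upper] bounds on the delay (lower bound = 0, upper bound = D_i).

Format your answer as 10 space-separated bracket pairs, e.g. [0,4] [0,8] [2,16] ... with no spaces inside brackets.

Computing bounds per retry:
  i=0: D_i=min(5*2^0,39)=5, bounds=[0,5]
  i=1: D_i=min(5*2^1,39)=10, bounds=[0,10]
  i=2: D_i=min(5*2^2,39)=20, bounds=[0,20]
  i=3: D_i=min(5*2^3,39)=39, bounds=[0,39]
  i=4: D_i=min(5*2^4,39)=39, bounds=[0,39]
  i=5: D_i=min(5*2^5,39)=39, bounds=[0,39]
  i=6: D_i=min(5*2^6,39)=39, bounds=[0,39]
  i=7: D_i=min(5*2^7,39)=39, bounds=[0,39]
  i=8: D_i=min(5*2^8,39)=39, bounds=[0,39]
  i=9: D_i=min(5*2^9,39)=39, bounds=[0,39]

Answer: [0,5] [0,10] [0,20] [0,39] [0,39] [0,39] [0,39] [0,39] [0,39] [0,39]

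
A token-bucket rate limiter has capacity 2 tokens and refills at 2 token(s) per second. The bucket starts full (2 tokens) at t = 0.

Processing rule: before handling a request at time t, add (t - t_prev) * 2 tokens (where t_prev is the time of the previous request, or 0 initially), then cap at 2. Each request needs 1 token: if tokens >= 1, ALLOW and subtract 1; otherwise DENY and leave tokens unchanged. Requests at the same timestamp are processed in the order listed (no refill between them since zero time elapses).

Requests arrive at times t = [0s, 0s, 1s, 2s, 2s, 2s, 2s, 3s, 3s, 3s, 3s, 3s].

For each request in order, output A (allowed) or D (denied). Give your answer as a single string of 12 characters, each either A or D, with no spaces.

Answer: AAAAADDAADDD

Derivation:
Simulating step by step:
  req#1 t=0s: ALLOW
  req#2 t=0s: ALLOW
  req#3 t=1s: ALLOW
  req#4 t=2s: ALLOW
  req#5 t=2s: ALLOW
  req#6 t=2s: DENY
  req#7 t=2s: DENY
  req#8 t=3s: ALLOW
  req#9 t=3s: ALLOW
  req#10 t=3s: DENY
  req#11 t=3s: DENY
  req#12 t=3s: DENY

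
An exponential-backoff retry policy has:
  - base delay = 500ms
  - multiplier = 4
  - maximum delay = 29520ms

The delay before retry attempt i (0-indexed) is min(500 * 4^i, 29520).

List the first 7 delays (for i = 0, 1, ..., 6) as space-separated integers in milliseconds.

Answer: 500 2000 8000 29520 29520 29520 29520

Derivation:
Computing each delay:
  i=0: min(500*4^0, 29520) = 500
  i=1: min(500*4^1, 29520) = 2000
  i=2: min(500*4^2, 29520) = 8000
  i=3: min(500*4^3, 29520) = 29520
  i=4: min(500*4^4, 29520) = 29520
  i=5: min(500*4^5, 29520) = 29520
  i=6: min(500*4^6, 29520) = 29520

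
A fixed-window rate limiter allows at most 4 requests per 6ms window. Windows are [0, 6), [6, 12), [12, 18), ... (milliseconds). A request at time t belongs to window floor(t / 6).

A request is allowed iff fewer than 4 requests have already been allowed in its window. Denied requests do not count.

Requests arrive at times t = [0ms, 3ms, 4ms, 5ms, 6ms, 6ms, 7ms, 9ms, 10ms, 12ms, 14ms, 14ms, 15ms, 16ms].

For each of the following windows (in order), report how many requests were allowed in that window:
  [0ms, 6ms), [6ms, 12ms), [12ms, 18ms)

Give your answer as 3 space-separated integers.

Processing requests:
  req#1 t=0ms (window 0): ALLOW
  req#2 t=3ms (window 0): ALLOW
  req#3 t=4ms (window 0): ALLOW
  req#4 t=5ms (window 0): ALLOW
  req#5 t=6ms (window 1): ALLOW
  req#6 t=6ms (window 1): ALLOW
  req#7 t=7ms (window 1): ALLOW
  req#8 t=9ms (window 1): ALLOW
  req#9 t=10ms (window 1): DENY
  req#10 t=12ms (window 2): ALLOW
  req#11 t=14ms (window 2): ALLOW
  req#12 t=14ms (window 2): ALLOW
  req#13 t=15ms (window 2): ALLOW
  req#14 t=16ms (window 2): DENY

Allowed counts by window: 4 4 4

Answer: 4 4 4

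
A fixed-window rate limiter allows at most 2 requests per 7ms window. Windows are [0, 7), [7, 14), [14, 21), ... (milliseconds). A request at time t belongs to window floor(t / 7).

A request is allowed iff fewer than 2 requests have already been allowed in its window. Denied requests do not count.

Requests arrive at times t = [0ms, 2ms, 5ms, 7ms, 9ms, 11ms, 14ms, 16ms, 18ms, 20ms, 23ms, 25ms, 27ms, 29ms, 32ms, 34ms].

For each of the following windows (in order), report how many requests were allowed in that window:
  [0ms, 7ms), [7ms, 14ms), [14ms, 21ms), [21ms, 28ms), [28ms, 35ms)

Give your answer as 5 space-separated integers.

Processing requests:
  req#1 t=0ms (window 0): ALLOW
  req#2 t=2ms (window 0): ALLOW
  req#3 t=5ms (window 0): DENY
  req#4 t=7ms (window 1): ALLOW
  req#5 t=9ms (window 1): ALLOW
  req#6 t=11ms (window 1): DENY
  req#7 t=14ms (window 2): ALLOW
  req#8 t=16ms (window 2): ALLOW
  req#9 t=18ms (window 2): DENY
  req#10 t=20ms (window 2): DENY
  req#11 t=23ms (window 3): ALLOW
  req#12 t=25ms (window 3): ALLOW
  req#13 t=27ms (window 3): DENY
  req#14 t=29ms (window 4): ALLOW
  req#15 t=32ms (window 4): ALLOW
  req#16 t=34ms (window 4): DENY

Allowed counts by window: 2 2 2 2 2

Answer: 2 2 2 2 2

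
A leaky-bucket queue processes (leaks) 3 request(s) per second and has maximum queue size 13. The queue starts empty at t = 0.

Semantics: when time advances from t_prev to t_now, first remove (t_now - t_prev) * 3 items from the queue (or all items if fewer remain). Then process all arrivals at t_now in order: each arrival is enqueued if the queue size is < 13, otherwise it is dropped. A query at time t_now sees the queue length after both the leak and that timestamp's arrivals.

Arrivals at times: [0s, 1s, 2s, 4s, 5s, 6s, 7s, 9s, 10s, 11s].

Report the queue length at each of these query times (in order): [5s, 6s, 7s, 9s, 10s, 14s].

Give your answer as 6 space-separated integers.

Answer: 1 1 1 1 1 0

Derivation:
Queue lengths at query times:
  query t=5s: backlog = 1
  query t=6s: backlog = 1
  query t=7s: backlog = 1
  query t=9s: backlog = 1
  query t=10s: backlog = 1
  query t=14s: backlog = 0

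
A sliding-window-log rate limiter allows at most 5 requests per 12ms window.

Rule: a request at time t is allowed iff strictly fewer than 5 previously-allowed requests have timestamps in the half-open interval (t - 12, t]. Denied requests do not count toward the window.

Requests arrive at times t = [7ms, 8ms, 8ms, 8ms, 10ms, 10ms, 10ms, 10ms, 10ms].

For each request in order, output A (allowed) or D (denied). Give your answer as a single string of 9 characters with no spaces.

Answer: AAAAADDDD

Derivation:
Tracking allowed requests in the window:
  req#1 t=7ms: ALLOW
  req#2 t=8ms: ALLOW
  req#3 t=8ms: ALLOW
  req#4 t=8ms: ALLOW
  req#5 t=10ms: ALLOW
  req#6 t=10ms: DENY
  req#7 t=10ms: DENY
  req#8 t=10ms: DENY
  req#9 t=10ms: DENY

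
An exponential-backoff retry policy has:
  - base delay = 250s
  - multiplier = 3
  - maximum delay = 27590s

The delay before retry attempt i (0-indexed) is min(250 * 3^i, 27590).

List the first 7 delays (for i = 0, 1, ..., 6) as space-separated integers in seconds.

Answer: 250 750 2250 6750 20250 27590 27590

Derivation:
Computing each delay:
  i=0: min(250*3^0, 27590) = 250
  i=1: min(250*3^1, 27590) = 750
  i=2: min(250*3^2, 27590) = 2250
  i=3: min(250*3^3, 27590) = 6750
  i=4: min(250*3^4, 27590) = 20250
  i=5: min(250*3^5, 27590) = 27590
  i=6: min(250*3^6, 27590) = 27590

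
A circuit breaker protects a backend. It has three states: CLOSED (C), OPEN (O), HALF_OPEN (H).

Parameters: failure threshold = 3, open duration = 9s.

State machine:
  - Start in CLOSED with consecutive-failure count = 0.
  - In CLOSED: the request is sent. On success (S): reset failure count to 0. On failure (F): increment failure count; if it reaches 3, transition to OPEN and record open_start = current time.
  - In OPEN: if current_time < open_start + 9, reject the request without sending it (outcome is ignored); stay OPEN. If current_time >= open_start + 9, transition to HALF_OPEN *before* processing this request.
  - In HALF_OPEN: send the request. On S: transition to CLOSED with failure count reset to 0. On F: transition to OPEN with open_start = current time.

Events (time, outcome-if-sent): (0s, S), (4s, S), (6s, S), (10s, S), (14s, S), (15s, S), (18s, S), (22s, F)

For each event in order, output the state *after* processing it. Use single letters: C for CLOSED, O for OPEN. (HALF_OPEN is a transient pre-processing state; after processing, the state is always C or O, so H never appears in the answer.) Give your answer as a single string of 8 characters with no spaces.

Answer: CCCCCCCC

Derivation:
State after each event:
  event#1 t=0s outcome=S: state=CLOSED
  event#2 t=4s outcome=S: state=CLOSED
  event#3 t=6s outcome=S: state=CLOSED
  event#4 t=10s outcome=S: state=CLOSED
  event#5 t=14s outcome=S: state=CLOSED
  event#6 t=15s outcome=S: state=CLOSED
  event#7 t=18s outcome=S: state=CLOSED
  event#8 t=22s outcome=F: state=CLOSED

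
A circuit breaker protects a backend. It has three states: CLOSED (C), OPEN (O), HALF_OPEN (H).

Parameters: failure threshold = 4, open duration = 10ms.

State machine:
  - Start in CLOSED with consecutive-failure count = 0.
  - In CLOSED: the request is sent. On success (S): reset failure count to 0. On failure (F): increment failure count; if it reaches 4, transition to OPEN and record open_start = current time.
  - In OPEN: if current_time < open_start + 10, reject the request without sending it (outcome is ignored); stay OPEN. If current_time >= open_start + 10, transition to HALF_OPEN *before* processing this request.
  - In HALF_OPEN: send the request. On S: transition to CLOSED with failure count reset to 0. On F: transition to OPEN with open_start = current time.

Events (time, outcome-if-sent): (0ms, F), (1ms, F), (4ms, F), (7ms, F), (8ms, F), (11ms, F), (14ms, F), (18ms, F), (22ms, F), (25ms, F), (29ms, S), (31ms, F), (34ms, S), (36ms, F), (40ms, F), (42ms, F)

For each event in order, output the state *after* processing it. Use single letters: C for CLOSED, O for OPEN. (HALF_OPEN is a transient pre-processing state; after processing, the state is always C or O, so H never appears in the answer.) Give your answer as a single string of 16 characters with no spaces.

Answer: CCCOOOOOOOCCCCCC

Derivation:
State after each event:
  event#1 t=0ms outcome=F: state=CLOSED
  event#2 t=1ms outcome=F: state=CLOSED
  event#3 t=4ms outcome=F: state=CLOSED
  event#4 t=7ms outcome=F: state=OPEN
  event#5 t=8ms outcome=F: state=OPEN
  event#6 t=11ms outcome=F: state=OPEN
  event#7 t=14ms outcome=F: state=OPEN
  event#8 t=18ms outcome=F: state=OPEN
  event#9 t=22ms outcome=F: state=OPEN
  event#10 t=25ms outcome=F: state=OPEN
  event#11 t=29ms outcome=S: state=CLOSED
  event#12 t=31ms outcome=F: state=CLOSED
  event#13 t=34ms outcome=S: state=CLOSED
  event#14 t=36ms outcome=F: state=CLOSED
  event#15 t=40ms outcome=F: state=CLOSED
  event#16 t=42ms outcome=F: state=CLOSED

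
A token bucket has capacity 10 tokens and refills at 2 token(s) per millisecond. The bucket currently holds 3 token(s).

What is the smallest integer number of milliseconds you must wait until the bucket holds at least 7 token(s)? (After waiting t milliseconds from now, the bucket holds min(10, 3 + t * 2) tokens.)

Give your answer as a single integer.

Need 3 + t * 2 >= 7, so t >= 4/2.
Smallest integer t = ceil(4/2) = 2.

Answer: 2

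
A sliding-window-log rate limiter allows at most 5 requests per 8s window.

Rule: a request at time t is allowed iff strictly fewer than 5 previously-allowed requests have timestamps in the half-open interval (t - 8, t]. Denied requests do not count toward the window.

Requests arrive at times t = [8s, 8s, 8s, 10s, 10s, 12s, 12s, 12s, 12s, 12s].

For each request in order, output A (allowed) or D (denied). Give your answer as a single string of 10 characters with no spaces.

Tracking allowed requests in the window:
  req#1 t=8s: ALLOW
  req#2 t=8s: ALLOW
  req#3 t=8s: ALLOW
  req#4 t=10s: ALLOW
  req#5 t=10s: ALLOW
  req#6 t=12s: DENY
  req#7 t=12s: DENY
  req#8 t=12s: DENY
  req#9 t=12s: DENY
  req#10 t=12s: DENY

Answer: AAAAADDDDD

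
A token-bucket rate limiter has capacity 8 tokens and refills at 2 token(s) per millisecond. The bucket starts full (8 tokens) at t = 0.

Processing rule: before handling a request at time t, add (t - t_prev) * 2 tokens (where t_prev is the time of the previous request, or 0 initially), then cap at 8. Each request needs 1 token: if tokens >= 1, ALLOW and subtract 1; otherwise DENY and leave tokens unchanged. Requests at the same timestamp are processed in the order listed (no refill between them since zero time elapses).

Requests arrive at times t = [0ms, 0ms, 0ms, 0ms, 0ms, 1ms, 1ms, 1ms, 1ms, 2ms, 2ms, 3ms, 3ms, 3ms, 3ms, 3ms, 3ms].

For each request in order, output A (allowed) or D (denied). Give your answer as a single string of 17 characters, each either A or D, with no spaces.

Answer: AAAAAAAAAAAAAADDD

Derivation:
Simulating step by step:
  req#1 t=0ms: ALLOW
  req#2 t=0ms: ALLOW
  req#3 t=0ms: ALLOW
  req#4 t=0ms: ALLOW
  req#5 t=0ms: ALLOW
  req#6 t=1ms: ALLOW
  req#7 t=1ms: ALLOW
  req#8 t=1ms: ALLOW
  req#9 t=1ms: ALLOW
  req#10 t=2ms: ALLOW
  req#11 t=2ms: ALLOW
  req#12 t=3ms: ALLOW
  req#13 t=3ms: ALLOW
  req#14 t=3ms: ALLOW
  req#15 t=3ms: DENY
  req#16 t=3ms: DENY
  req#17 t=3ms: DENY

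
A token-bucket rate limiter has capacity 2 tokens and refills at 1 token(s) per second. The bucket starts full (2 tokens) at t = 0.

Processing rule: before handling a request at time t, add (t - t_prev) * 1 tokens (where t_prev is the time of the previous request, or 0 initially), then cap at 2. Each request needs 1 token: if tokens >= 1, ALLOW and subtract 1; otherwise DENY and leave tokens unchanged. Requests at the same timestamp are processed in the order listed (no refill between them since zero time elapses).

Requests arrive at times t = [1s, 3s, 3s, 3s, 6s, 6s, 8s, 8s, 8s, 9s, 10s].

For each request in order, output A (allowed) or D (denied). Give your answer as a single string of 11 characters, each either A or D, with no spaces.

Simulating step by step:
  req#1 t=1s: ALLOW
  req#2 t=3s: ALLOW
  req#3 t=3s: ALLOW
  req#4 t=3s: DENY
  req#5 t=6s: ALLOW
  req#6 t=6s: ALLOW
  req#7 t=8s: ALLOW
  req#8 t=8s: ALLOW
  req#9 t=8s: DENY
  req#10 t=9s: ALLOW
  req#11 t=10s: ALLOW

Answer: AAADAAAADAA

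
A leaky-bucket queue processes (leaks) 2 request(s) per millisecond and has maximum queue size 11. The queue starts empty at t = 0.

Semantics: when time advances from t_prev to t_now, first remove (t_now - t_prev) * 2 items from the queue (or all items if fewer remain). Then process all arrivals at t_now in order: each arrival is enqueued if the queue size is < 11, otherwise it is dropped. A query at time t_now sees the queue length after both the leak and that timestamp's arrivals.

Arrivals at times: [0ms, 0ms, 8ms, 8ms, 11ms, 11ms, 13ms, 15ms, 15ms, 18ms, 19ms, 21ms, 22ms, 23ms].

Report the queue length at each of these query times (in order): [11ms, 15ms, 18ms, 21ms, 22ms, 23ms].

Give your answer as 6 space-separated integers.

Answer: 2 2 1 1 1 1

Derivation:
Queue lengths at query times:
  query t=11ms: backlog = 2
  query t=15ms: backlog = 2
  query t=18ms: backlog = 1
  query t=21ms: backlog = 1
  query t=22ms: backlog = 1
  query t=23ms: backlog = 1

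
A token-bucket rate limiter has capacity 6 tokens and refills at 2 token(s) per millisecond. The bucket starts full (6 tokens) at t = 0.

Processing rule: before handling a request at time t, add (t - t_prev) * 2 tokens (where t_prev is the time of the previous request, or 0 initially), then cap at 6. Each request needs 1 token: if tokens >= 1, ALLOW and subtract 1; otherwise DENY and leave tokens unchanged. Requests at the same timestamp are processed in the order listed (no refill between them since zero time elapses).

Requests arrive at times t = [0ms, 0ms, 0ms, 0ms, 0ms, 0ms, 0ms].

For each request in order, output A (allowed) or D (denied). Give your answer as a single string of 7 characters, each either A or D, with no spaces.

Simulating step by step:
  req#1 t=0ms: ALLOW
  req#2 t=0ms: ALLOW
  req#3 t=0ms: ALLOW
  req#4 t=0ms: ALLOW
  req#5 t=0ms: ALLOW
  req#6 t=0ms: ALLOW
  req#7 t=0ms: DENY

Answer: AAAAAAD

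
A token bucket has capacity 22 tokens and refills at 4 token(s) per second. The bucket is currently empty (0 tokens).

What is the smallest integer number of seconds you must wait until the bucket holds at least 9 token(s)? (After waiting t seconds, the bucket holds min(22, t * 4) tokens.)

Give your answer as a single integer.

Need t * 4 >= 9, so t >= 9/4.
Smallest integer t = ceil(9/4) = 3.

Answer: 3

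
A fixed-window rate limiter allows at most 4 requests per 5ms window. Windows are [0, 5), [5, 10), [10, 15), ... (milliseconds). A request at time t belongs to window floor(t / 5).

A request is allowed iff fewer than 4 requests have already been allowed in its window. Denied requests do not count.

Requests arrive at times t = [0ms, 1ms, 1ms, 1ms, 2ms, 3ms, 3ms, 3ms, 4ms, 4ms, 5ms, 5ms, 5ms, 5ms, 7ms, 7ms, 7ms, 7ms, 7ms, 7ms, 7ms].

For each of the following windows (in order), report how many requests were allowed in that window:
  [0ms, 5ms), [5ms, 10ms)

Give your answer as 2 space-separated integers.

Processing requests:
  req#1 t=0ms (window 0): ALLOW
  req#2 t=1ms (window 0): ALLOW
  req#3 t=1ms (window 0): ALLOW
  req#4 t=1ms (window 0): ALLOW
  req#5 t=2ms (window 0): DENY
  req#6 t=3ms (window 0): DENY
  req#7 t=3ms (window 0): DENY
  req#8 t=3ms (window 0): DENY
  req#9 t=4ms (window 0): DENY
  req#10 t=4ms (window 0): DENY
  req#11 t=5ms (window 1): ALLOW
  req#12 t=5ms (window 1): ALLOW
  req#13 t=5ms (window 1): ALLOW
  req#14 t=5ms (window 1): ALLOW
  req#15 t=7ms (window 1): DENY
  req#16 t=7ms (window 1): DENY
  req#17 t=7ms (window 1): DENY
  req#18 t=7ms (window 1): DENY
  req#19 t=7ms (window 1): DENY
  req#20 t=7ms (window 1): DENY
  req#21 t=7ms (window 1): DENY

Allowed counts by window: 4 4

Answer: 4 4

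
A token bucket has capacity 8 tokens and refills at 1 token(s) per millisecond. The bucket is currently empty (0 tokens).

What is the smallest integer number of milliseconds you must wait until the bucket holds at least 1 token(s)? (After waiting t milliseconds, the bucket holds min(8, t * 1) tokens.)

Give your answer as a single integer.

Need t * 1 >= 1, so t >= 1/1.
Smallest integer t = ceil(1/1) = 1.

Answer: 1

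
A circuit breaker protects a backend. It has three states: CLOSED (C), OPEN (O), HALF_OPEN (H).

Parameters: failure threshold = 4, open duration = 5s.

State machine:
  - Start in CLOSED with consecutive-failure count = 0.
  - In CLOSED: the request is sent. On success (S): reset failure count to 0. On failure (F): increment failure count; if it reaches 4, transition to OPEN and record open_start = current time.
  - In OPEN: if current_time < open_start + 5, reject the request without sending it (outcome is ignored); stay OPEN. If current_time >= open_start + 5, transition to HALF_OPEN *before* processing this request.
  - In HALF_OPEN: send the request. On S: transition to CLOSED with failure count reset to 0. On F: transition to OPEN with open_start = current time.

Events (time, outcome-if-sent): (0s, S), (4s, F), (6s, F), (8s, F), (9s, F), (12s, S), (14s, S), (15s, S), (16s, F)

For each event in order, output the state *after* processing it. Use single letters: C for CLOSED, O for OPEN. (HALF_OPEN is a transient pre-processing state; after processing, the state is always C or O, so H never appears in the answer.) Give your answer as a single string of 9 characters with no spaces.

State after each event:
  event#1 t=0s outcome=S: state=CLOSED
  event#2 t=4s outcome=F: state=CLOSED
  event#3 t=6s outcome=F: state=CLOSED
  event#4 t=8s outcome=F: state=CLOSED
  event#5 t=9s outcome=F: state=OPEN
  event#6 t=12s outcome=S: state=OPEN
  event#7 t=14s outcome=S: state=CLOSED
  event#8 t=15s outcome=S: state=CLOSED
  event#9 t=16s outcome=F: state=CLOSED

Answer: CCCCOOCCC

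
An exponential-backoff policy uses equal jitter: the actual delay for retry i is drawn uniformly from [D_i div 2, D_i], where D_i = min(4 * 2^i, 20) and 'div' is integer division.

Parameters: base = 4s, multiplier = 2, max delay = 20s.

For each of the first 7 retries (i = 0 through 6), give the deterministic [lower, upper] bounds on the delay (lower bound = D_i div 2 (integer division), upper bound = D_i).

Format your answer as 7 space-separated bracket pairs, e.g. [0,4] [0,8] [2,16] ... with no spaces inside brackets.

Answer: [2,4] [4,8] [8,16] [10,20] [10,20] [10,20] [10,20]

Derivation:
Computing bounds per retry:
  i=0: D_i=min(4*2^0,20)=4, bounds=[2,4]
  i=1: D_i=min(4*2^1,20)=8, bounds=[4,8]
  i=2: D_i=min(4*2^2,20)=16, bounds=[8,16]
  i=3: D_i=min(4*2^3,20)=20, bounds=[10,20]
  i=4: D_i=min(4*2^4,20)=20, bounds=[10,20]
  i=5: D_i=min(4*2^5,20)=20, bounds=[10,20]
  i=6: D_i=min(4*2^6,20)=20, bounds=[10,20]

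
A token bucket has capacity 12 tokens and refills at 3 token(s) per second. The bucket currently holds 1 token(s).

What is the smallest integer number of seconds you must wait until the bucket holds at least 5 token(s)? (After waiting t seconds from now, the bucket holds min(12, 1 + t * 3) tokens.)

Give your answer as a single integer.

Need 1 + t * 3 >= 5, so t >= 4/3.
Smallest integer t = ceil(4/3) = 2.

Answer: 2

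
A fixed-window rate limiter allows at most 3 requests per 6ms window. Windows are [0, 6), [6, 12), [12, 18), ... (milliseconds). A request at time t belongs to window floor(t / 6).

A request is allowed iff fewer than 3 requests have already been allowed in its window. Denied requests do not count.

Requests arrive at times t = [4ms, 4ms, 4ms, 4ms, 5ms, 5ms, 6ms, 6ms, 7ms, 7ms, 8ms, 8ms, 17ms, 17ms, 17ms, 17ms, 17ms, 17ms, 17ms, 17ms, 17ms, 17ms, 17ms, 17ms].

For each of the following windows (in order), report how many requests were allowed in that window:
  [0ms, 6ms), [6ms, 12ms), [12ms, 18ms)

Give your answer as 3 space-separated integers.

Answer: 3 3 3

Derivation:
Processing requests:
  req#1 t=4ms (window 0): ALLOW
  req#2 t=4ms (window 0): ALLOW
  req#3 t=4ms (window 0): ALLOW
  req#4 t=4ms (window 0): DENY
  req#5 t=5ms (window 0): DENY
  req#6 t=5ms (window 0): DENY
  req#7 t=6ms (window 1): ALLOW
  req#8 t=6ms (window 1): ALLOW
  req#9 t=7ms (window 1): ALLOW
  req#10 t=7ms (window 1): DENY
  req#11 t=8ms (window 1): DENY
  req#12 t=8ms (window 1): DENY
  req#13 t=17ms (window 2): ALLOW
  req#14 t=17ms (window 2): ALLOW
  req#15 t=17ms (window 2): ALLOW
  req#16 t=17ms (window 2): DENY
  req#17 t=17ms (window 2): DENY
  req#18 t=17ms (window 2): DENY
  req#19 t=17ms (window 2): DENY
  req#20 t=17ms (window 2): DENY
  req#21 t=17ms (window 2): DENY
  req#22 t=17ms (window 2): DENY
  req#23 t=17ms (window 2): DENY
  req#24 t=17ms (window 2): DENY

Allowed counts by window: 3 3 3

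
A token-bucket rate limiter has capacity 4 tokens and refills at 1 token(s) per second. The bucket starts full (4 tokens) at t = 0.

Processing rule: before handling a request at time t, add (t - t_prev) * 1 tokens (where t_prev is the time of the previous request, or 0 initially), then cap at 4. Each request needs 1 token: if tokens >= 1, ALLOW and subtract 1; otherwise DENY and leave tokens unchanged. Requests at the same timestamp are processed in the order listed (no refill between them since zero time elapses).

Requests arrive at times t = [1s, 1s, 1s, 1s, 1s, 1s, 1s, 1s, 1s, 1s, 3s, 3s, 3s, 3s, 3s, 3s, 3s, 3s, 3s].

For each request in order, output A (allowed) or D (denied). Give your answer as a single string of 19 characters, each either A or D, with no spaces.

Simulating step by step:
  req#1 t=1s: ALLOW
  req#2 t=1s: ALLOW
  req#3 t=1s: ALLOW
  req#4 t=1s: ALLOW
  req#5 t=1s: DENY
  req#6 t=1s: DENY
  req#7 t=1s: DENY
  req#8 t=1s: DENY
  req#9 t=1s: DENY
  req#10 t=1s: DENY
  req#11 t=3s: ALLOW
  req#12 t=3s: ALLOW
  req#13 t=3s: DENY
  req#14 t=3s: DENY
  req#15 t=3s: DENY
  req#16 t=3s: DENY
  req#17 t=3s: DENY
  req#18 t=3s: DENY
  req#19 t=3s: DENY

Answer: AAAADDDDDDAADDDDDDD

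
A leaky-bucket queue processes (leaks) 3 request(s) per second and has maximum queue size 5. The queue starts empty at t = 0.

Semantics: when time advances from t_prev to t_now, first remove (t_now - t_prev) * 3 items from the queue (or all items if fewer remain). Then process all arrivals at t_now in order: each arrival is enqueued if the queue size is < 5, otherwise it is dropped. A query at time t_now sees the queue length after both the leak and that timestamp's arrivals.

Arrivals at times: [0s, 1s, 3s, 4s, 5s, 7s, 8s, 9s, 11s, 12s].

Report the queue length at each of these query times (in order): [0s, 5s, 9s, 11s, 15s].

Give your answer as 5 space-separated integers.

Queue lengths at query times:
  query t=0s: backlog = 1
  query t=5s: backlog = 1
  query t=9s: backlog = 1
  query t=11s: backlog = 1
  query t=15s: backlog = 0

Answer: 1 1 1 1 0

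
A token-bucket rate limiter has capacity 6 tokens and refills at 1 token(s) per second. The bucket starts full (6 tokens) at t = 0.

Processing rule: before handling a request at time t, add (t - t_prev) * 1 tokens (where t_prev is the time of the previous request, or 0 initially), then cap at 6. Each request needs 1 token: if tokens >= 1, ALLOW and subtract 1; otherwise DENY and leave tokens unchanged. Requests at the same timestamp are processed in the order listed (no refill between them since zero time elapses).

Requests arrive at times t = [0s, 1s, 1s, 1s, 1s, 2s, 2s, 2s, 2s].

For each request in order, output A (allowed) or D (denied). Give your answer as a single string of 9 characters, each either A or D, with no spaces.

Answer: AAAAAAAAD

Derivation:
Simulating step by step:
  req#1 t=0s: ALLOW
  req#2 t=1s: ALLOW
  req#3 t=1s: ALLOW
  req#4 t=1s: ALLOW
  req#5 t=1s: ALLOW
  req#6 t=2s: ALLOW
  req#7 t=2s: ALLOW
  req#8 t=2s: ALLOW
  req#9 t=2s: DENY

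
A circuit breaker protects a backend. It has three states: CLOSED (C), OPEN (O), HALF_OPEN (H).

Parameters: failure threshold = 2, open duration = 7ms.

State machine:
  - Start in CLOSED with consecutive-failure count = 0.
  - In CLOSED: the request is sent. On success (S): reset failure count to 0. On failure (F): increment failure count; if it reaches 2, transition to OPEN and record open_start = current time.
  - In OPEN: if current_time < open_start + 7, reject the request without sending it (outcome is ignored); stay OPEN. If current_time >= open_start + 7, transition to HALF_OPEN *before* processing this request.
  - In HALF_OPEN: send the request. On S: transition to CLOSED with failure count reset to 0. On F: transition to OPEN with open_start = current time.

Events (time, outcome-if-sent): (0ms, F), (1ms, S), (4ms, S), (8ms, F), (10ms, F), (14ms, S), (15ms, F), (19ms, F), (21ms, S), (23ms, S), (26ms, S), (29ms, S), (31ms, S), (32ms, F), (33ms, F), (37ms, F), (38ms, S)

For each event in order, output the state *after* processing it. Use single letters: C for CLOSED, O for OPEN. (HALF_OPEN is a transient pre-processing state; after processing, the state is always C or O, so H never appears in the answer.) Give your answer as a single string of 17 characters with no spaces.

Answer: CCCCOOOOOOCCCCOOO

Derivation:
State after each event:
  event#1 t=0ms outcome=F: state=CLOSED
  event#2 t=1ms outcome=S: state=CLOSED
  event#3 t=4ms outcome=S: state=CLOSED
  event#4 t=8ms outcome=F: state=CLOSED
  event#5 t=10ms outcome=F: state=OPEN
  event#6 t=14ms outcome=S: state=OPEN
  event#7 t=15ms outcome=F: state=OPEN
  event#8 t=19ms outcome=F: state=OPEN
  event#9 t=21ms outcome=S: state=OPEN
  event#10 t=23ms outcome=S: state=OPEN
  event#11 t=26ms outcome=S: state=CLOSED
  event#12 t=29ms outcome=S: state=CLOSED
  event#13 t=31ms outcome=S: state=CLOSED
  event#14 t=32ms outcome=F: state=CLOSED
  event#15 t=33ms outcome=F: state=OPEN
  event#16 t=37ms outcome=F: state=OPEN
  event#17 t=38ms outcome=S: state=OPEN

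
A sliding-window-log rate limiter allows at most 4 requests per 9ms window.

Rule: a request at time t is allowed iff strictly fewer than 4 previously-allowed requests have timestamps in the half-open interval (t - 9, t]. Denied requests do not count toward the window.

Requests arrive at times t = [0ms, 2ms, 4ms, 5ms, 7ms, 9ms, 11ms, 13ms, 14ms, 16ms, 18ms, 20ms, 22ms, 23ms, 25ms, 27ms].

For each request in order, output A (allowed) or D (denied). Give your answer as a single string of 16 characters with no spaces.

Tracking allowed requests in the window:
  req#1 t=0ms: ALLOW
  req#2 t=2ms: ALLOW
  req#3 t=4ms: ALLOW
  req#4 t=5ms: ALLOW
  req#5 t=7ms: DENY
  req#6 t=9ms: ALLOW
  req#7 t=11ms: ALLOW
  req#8 t=13ms: ALLOW
  req#9 t=14ms: ALLOW
  req#10 t=16ms: DENY
  req#11 t=18ms: ALLOW
  req#12 t=20ms: ALLOW
  req#13 t=22ms: ALLOW
  req#14 t=23ms: ALLOW
  req#15 t=25ms: DENY
  req#16 t=27ms: ALLOW

Answer: AAAADAAAADAAAADA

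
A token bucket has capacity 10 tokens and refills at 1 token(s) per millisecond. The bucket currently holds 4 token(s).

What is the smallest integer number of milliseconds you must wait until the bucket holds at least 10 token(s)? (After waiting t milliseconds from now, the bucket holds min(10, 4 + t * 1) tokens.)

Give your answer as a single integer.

Answer: 6

Derivation:
Need 4 + t * 1 >= 10, so t >= 6/1.
Smallest integer t = ceil(6/1) = 6.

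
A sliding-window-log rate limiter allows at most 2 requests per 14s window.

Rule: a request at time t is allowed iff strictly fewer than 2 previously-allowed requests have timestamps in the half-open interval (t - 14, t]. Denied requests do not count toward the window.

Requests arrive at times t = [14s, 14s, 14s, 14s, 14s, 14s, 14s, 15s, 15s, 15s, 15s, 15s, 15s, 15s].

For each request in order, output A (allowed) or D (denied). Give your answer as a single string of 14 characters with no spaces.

Answer: AADDDDDDDDDDDD

Derivation:
Tracking allowed requests in the window:
  req#1 t=14s: ALLOW
  req#2 t=14s: ALLOW
  req#3 t=14s: DENY
  req#4 t=14s: DENY
  req#5 t=14s: DENY
  req#6 t=14s: DENY
  req#7 t=14s: DENY
  req#8 t=15s: DENY
  req#9 t=15s: DENY
  req#10 t=15s: DENY
  req#11 t=15s: DENY
  req#12 t=15s: DENY
  req#13 t=15s: DENY
  req#14 t=15s: DENY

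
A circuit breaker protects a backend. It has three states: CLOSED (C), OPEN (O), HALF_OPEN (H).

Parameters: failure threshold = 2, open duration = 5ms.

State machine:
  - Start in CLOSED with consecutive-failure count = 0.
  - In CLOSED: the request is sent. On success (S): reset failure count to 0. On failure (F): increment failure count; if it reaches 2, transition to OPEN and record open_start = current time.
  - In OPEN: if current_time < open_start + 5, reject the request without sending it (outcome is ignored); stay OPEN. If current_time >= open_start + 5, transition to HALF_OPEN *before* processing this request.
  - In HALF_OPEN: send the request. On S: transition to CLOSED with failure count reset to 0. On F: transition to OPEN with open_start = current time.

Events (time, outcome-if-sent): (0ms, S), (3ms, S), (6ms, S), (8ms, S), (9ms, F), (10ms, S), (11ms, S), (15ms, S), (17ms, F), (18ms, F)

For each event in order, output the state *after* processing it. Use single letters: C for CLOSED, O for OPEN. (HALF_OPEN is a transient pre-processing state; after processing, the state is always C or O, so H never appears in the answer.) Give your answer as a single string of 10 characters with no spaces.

Answer: CCCCCCCCCO

Derivation:
State after each event:
  event#1 t=0ms outcome=S: state=CLOSED
  event#2 t=3ms outcome=S: state=CLOSED
  event#3 t=6ms outcome=S: state=CLOSED
  event#4 t=8ms outcome=S: state=CLOSED
  event#5 t=9ms outcome=F: state=CLOSED
  event#6 t=10ms outcome=S: state=CLOSED
  event#7 t=11ms outcome=S: state=CLOSED
  event#8 t=15ms outcome=S: state=CLOSED
  event#9 t=17ms outcome=F: state=CLOSED
  event#10 t=18ms outcome=F: state=OPEN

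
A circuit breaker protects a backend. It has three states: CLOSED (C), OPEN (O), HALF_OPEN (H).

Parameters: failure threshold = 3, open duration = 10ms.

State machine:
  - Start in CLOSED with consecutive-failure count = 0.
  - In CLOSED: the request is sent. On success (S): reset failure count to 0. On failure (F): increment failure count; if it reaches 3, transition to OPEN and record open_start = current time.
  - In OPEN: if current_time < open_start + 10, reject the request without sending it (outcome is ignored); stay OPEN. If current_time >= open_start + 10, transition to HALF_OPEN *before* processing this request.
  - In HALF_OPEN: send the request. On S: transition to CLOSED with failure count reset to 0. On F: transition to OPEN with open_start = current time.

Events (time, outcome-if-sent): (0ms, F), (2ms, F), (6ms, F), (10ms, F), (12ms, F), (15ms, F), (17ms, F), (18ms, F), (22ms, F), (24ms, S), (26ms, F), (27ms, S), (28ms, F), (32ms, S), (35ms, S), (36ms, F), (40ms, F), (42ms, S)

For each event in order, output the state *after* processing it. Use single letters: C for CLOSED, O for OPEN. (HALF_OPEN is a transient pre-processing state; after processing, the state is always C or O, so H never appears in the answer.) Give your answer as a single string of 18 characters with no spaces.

Answer: CCOOOOOOOOOCCCCCCC

Derivation:
State after each event:
  event#1 t=0ms outcome=F: state=CLOSED
  event#2 t=2ms outcome=F: state=CLOSED
  event#3 t=6ms outcome=F: state=OPEN
  event#4 t=10ms outcome=F: state=OPEN
  event#5 t=12ms outcome=F: state=OPEN
  event#6 t=15ms outcome=F: state=OPEN
  event#7 t=17ms outcome=F: state=OPEN
  event#8 t=18ms outcome=F: state=OPEN
  event#9 t=22ms outcome=F: state=OPEN
  event#10 t=24ms outcome=S: state=OPEN
  event#11 t=26ms outcome=F: state=OPEN
  event#12 t=27ms outcome=S: state=CLOSED
  event#13 t=28ms outcome=F: state=CLOSED
  event#14 t=32ms outcome=S: state=CLOSED
  event#15 t=35ms outcome=S: state=CLOSED
  event#16 t=36ms outcome=F: state=CLOSED
  event#17 t=40ms outcome=F: state=CLOSED
  event#18 t=42ms outcome=S: state=CLOSED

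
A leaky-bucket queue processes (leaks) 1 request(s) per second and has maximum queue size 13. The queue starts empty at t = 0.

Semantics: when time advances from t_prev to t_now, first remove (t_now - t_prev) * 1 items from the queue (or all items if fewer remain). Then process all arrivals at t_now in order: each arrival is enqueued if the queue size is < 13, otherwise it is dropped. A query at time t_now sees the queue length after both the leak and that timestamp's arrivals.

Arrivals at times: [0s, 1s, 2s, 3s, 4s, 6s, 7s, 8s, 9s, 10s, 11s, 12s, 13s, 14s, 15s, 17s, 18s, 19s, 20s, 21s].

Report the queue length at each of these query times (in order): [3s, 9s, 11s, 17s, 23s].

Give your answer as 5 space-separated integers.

Queue lengths at query times:
  query t=3s: backlog = 1
  query t=9s: backlog = 1
  query t=11s: backlog = 1
  query t=17s: backlog = 1
  query t=23s: backlog = 0

Answer: 1 1 1 1 0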